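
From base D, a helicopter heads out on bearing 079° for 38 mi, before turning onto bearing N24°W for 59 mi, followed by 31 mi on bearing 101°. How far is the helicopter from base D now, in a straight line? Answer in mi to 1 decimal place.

Leg 1 (079°, 38 mi): east 38 sin 79° = 37.30, north 38 cos 79° = 7.25
Leg 2 (N24°W, 59 mi): east 59 sin 336° = -24.00, north 59 cos 336° = 53.90
Leg 3 (101°, 31 mi): east 31 sin 101° = 30.43, north 31 cos 101° = -5.92
Net: 43.73 east, 55.23 north. Distance = √((43.73)² + (55.23)²) = 70.453 mi.

70.5 mi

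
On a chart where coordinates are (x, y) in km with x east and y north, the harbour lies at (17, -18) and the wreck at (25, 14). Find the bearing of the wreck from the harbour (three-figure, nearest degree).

Δeast = 25 − 17 = 8.00; Δnorth = 14 − -18 = 32.00.
Bearing = atan2(Δeast, Δnorth) mod 360° = 14.04° ≈ 014°.

014°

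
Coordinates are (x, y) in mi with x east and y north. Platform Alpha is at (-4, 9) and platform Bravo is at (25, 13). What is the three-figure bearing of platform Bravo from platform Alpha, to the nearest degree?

082°

Δeast = 25 − -4 = 29.00; Δnorth = 13 − 9 = 4.00.
Bearing = atan2(Δeast, Δnorth) mod 360° = 82.15° ≈ 082°.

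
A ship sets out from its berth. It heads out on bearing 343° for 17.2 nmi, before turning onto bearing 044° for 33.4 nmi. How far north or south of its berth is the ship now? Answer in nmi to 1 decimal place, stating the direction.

Leg 1 (343°, 17.2 nmi): east 17.2 sin 343° = -5.03, north 17.2 cos 343° = 16.45
Leg 2 (044°, 33.4 nmi): east 33.4 sin 44° = 23.20, north 33.4 cos 44° = 24.03
Net north component: 40.47 nmi.

40.5 nmi north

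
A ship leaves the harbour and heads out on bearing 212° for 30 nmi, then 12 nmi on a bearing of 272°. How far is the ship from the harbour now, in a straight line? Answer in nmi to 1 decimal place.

Leg 1 (212°, 30 nmi): east 30 sin 212° = -15.90, north 30 cos 212° = -25.44
Leg 2 (272°, 12 nmi): east 12 sin 272° = -11.99, north 12 cos 272° = 0.42
Net: -27.89 east, -25.02 north. Distance = √((-27.89)² + (-25.02)²) = 37.470 nmi.

37.5 nmi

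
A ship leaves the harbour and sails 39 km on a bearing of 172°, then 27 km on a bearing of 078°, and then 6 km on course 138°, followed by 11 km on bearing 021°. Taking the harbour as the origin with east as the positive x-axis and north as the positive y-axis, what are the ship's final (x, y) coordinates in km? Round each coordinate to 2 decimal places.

Leg 1 (172°, 39 km): east 39 sin 172° = 5.43, north 39 cos 172° = -38.62
Leg 2 (078°, 27 km): east 27 sin 78° = 26.41, north 27 cos 78° = 5.61
Leg 3 (138°, 6 km): east 6 sin 138° = 4.01, north 6 cos 138° = -4.46
Leg 4 (021°, 11 km): east 11 sin 21° = 3.94, north 11 cos 21° = 10.27
Summing: 39.79 km east, -27.20 km north → (39.79, -27.20).

(39.79, -27.20)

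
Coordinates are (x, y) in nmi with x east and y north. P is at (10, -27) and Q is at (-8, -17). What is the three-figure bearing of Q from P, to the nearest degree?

Δeast = -8 − 10 = -18.00; Δnorth = -17 − -27 = 10.00.
Bearing = atan2(Δeast, Δnorth) mod 360° = 299.05° ≈ 299°.

299°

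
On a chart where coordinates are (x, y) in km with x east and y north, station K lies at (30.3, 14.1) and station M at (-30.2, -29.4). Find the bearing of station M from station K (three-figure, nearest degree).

Δeast = -30.2 − 30.3 = -60.50; Δnorth = -29.4 − 14.1 = -43.50.
Bearing = atan2(Δeast, Δnorth) mod 360° = 234.28° ≈ 234°.

234°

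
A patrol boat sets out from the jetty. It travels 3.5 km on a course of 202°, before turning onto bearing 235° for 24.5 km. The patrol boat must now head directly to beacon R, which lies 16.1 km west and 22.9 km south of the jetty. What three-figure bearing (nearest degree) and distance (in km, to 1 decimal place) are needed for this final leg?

Leg 1 (202°, 3.5 km): east 3.5 sin 202° = -1.31, north 3.5 cos 202° = -3.25
Leg 2 (235°, 24.5 km): east 24.5 sin 235° = -20.07, north 24.5 cos 235° = -14.05
Current position: (-21.38, -17.30). Target: (-16.1, -22.9). Remaining: Δeast = 5.28, Δnorth = -5.60.
Bearing = atan2(5.28, -5.60) mod 360° = 136.69°; distance = √((5.28)² + (-5.60)²) = 7.699 km.

137°, 7.7 km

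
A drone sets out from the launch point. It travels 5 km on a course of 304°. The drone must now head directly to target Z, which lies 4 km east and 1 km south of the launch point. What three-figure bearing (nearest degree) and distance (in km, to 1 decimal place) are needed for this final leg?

Leg 1 (304°, 5 km): east 5 sin 304° = -4.15, north 5 cos 304° = 2.80
Current position: (-4.15, 2.80). Target: (4, -1). Remaining: Δeast = 8.15, Δnorth = -3.80.
Bearing = atan2(8.15, -3.80) mod 360° = 114.99°; distance = √((8.15)² + (-3.80)²) = 8.986 km.

115°, 9.0 km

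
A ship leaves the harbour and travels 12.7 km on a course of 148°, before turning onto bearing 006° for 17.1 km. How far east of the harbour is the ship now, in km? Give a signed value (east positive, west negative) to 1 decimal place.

8.5 km

Leg 1 (148°, 12.7 km): east 12.7 sin 148° = 6.73, north 12.7 cos 148° = -10.77
Leg 2 (006°, 17.1 km): east 17.1 sin 6° = 1.79, north 17.1 cos 6° = 17.01
Net east component: 8.52 km.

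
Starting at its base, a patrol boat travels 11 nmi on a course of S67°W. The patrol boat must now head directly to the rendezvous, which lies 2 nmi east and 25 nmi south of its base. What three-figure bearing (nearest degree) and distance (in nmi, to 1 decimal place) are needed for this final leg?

150°, 24.0 nmi

Leg 1 (S67°W, 11 nmi): east 11 sin 247° = -10.13, north 11 cos 247° = -4.30
Current position: (-10.13, -4.30). Target: (2, -25). Remaining: Δeast = 12.13, Δnorth = -20.70.
Bearing = atan2(12.13, -20.70) mod 360° = 149.64°; distance = √((12.13)² + (-20.70)²) = 23.992 nmi.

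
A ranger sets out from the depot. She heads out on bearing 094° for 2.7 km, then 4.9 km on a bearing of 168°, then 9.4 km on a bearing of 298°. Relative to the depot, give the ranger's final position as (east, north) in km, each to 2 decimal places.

(-4.59, -0.57)

Leg 1 (094°, 2.7 km): east 2.7 sin 94° = 2.69, north 2.7 cos 94° = -0.19
Leg 2 (168°, 4.9 km): east 4.9 sin 168° = 1.02, north 4.9 cos 168° = -4.79
Leg 3 (298°, 9.4 km): east 9.4 sin 298° = -8.30, north 9.4 cos 298° = 4.41
Summing: -4.59 km east, -0.57 km north → (-4.59, -0.57).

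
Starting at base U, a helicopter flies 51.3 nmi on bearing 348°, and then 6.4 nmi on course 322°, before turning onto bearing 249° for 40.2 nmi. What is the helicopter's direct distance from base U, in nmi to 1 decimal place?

66.2 nmi

Leg 1 (348°, 51.3 nmi): east 51.3 sin 348° = -10.67, north 51.3 cos 348° = 50.18
Leg 2 (322°, 6.4 nmi): east 6.4 sin 322° = -3.94, north 6.4 cos 322° = 5.04
Leg 3 (249°, 40.2 nmi): east 40.2 sin 249° = -37.53, north 40.2 cos 249° = -14.41
Net: -52.14 east, 40.82 north. Distance = √((-52.14)² + (40.82)²) = 66.213 nmi.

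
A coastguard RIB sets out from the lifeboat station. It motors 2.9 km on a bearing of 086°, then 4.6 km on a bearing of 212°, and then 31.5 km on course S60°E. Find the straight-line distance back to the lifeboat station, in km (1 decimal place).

Leg 1 (086°, 2.9 km): east 2.9 sin 86° = 2.89, north 2.9 cos 86° = 0.20
Leg 2 (212°, 4.6 km): east 4.6 sin 212° = -2.44, north 4.6 cos 212° = -3.90
Leg 3 (S60°E, 31.5 km): east 31.5 sin 120° = 27.28, north 31.5 cos 120° = -15.75
Net: 27.74 east, -19.45 north. Distance = √((27.74)² + (-19.45)²) = 33.875 km.

33.9 km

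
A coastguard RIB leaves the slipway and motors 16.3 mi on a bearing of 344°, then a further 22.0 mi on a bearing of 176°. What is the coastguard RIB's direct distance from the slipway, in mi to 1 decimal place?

6.9 mi

Leg 1 (344°, 16.3 mi): east 16.3 sin 344° = -4.49, north 16.3 cos 344° = 15.67
Leg 2 (176°, 22.0 mi): east 22.0 sin 176° = 1.53, north 22.0 cos 176° = -21.95
Net: -2.96 east, -6.28 north. Distance = √((-2.96)² + (-6.28)²) = 6.940 mi.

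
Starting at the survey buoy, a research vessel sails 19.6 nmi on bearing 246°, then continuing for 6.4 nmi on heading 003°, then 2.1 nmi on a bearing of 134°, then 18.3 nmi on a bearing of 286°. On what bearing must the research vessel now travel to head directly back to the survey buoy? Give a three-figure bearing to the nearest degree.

093°

Leg 1 (246°, 19.6 nmi): east 19.6 sin 246° = -17.91, north 19.6 cos 246° = -7.97
Leg 2 (003°, 6.4 nmi): east 6.4 sin 3° = 0.33, north 6.4 cos 3° = 6.39
Leg 3 (134°, 2.1 nmi): east 2.1 sin 134° = 1.51, north 2.1 cos 134° = -1.46
Leg 4 (286°, 18.3 nmi): east 18.3 sin 286° = -17.59, north 18.3 cos 286° = 5.04
Net displacement: -33.65 east, 2.00 north. Direction back to start is (33.65, -2.00): bearing = atan2(33.65, -2.00) mod 360° = 93.41° ≈ 093°.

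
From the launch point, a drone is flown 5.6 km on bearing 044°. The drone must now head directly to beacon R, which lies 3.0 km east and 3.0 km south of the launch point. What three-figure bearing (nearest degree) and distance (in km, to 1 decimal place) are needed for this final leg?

Leg 1 (044°, 5.6 km): east 5.6 sin 44° = 3.89, north 5.6 cos 44° = 4.03
Current position: (3.89, 4.03). Target: (3.0, -3.0). Remaining: Δeast = -0.89, Δnorth = -7.03.
Bearing = atan2(-0.89, -7.03) mod 360° = 187.22°; distance = √((-0.89)² + (-7.03)²) = 7.084 km.

187°, 7.1 km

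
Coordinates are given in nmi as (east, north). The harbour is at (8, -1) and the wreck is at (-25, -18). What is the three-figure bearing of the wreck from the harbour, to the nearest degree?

Δeast = -25 − 8 = -33.00; Δnorth = -18 − -1 = -17.00.
Bearing = atan2(Δeast, Δnorth) mod 360° = 242.74° ≈ 243°.

243°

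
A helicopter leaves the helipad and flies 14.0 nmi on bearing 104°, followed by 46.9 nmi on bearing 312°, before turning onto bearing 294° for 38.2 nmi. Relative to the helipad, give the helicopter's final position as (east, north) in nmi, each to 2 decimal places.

(-56.17, 43.53)

Leg 1 (104°, 14.0 nmi): east 14.0 sin 104° = 13.58, north 14.0 cos 104° = -3.39
Leg 2 (312°, 46.9 nmi): east 46.9 sin 312° = -34.85, north 46.9 cos 312° = 31.38
Leg 3 (294°, 38.2 nmi): east 38.2 sin 294° = -34.90, north 38.2 cos 294° = 15.54
Summing: -56.17 nmi east, 43.53 nmi north → (-56.17, 43.53).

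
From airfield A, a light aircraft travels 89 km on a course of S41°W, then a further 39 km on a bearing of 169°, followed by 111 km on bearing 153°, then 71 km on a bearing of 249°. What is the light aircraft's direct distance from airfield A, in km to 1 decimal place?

Leg 1 (S41°W, 89 km): east 89 sin 221° = -58.39, north 89 cos 221° = -67.17
Leg 2 (169°, 39 km): east 39 sin 169° = 7.44, north 39 cos 169° = -38.28
Leg 3 (153°, 111 km): east 111 sin 153° = 50.39, north 111 cos 153° = -98.90
Leg 4 (249°, 71 km): east 71 sin 249° = -66.28, north 71 cos 249° = -25.44
Net: -66.84 east, -229.80 north. Distance = √((-66.84)² + (-229.80)²) = 239.322 km.

239.3 km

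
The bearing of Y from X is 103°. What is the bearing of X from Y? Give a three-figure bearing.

Back-bearing = 103° + 180° = 283°.

283°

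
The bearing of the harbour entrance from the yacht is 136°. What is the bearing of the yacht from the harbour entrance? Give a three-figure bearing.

316°

Back-bearing = 136° + 180° = 316°.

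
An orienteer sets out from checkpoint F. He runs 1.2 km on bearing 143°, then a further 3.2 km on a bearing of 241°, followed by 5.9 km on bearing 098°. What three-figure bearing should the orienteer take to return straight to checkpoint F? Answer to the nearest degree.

311°

Leg 1 (143°, 1.2 km): east 1.2 sin 143° = 0.72, north 1.2 cos 143° = -0.96
Leg 2 (241°, 3.2 km): east 3.2 sin 241° = -2.80, north 3.2 cos 241° = -1.55
Leg 3 (098°, 5.9 km): east 5.9 sin 98° = 5.84, north 5.9 cos 98° = -0.82
Net displacement: 3.77 east, -3.33 north. Direction back to start is (-3.77, 3.33): bearing = atan2(-3.77, 3.33) mod 360° = 311.49° ≈ 311°.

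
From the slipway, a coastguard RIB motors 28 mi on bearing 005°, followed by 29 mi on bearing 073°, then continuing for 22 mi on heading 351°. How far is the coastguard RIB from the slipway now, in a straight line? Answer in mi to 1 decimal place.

Leg 1 (005°, 28 mi): east 28 sin 5° = 2.44, north 28 cos 5° = 27.89
Leg 2 (073°, 29 mi): east 29 sin 73° = 27.73, north 29 cos 73° = 8.48
Leg 3 (351°, 22 mi): east 22 sin 351° = -3.44, north 22 cos 351° = 21.73
Net: 26.73 east, 58.10 north. Distance = √((26.73)² + (58.10)²) = 63.956 mi.

64.0 mi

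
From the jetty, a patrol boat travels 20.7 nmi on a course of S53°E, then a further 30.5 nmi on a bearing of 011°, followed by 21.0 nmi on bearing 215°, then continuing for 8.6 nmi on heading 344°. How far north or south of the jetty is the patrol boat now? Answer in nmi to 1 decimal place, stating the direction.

Leg 1 (S53°E, 20.7 nmi): east 20.7 sin 127° = 16.53, north 20.7 cos 127° = -12.46
Leg 2 (011°, 30.5 nmi): east 30.5 sin 11° = 5.82, north 30.5 cos 11° = 29.94
Leg 3 (215°, 21.0 nmi): east 21.0 sin 215° = -12.05, north 21.0 cos 215° = -17.20
Leg 4 (344°, 8.6 nmi): east 8.6 sin 344° = -2.37, north 8.6 cos 344° = 8.27
Net north component: 8.55 nmi.

8.5 nmi north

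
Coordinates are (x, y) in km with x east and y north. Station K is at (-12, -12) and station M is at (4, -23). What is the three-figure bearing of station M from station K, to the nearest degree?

Δeast = 4 − -12 = 16.00; Δnorth = -23 − -12 = -11.00.
Bearing = atan2(Δeast, Δnorth) mod 360° = 124.51° ≈ 125°.

125°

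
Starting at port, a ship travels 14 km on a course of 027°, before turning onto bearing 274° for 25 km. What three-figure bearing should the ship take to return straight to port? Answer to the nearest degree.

127°

Leg 1 (027°, 14 km): east 14 sin 27° = 6.36, north 14 cos 27° = 12.47
Leg 2 (274°, 25 km): east 25 sin 274° = -24.94, north 25 cos 274° = 1.74
Net displacement: -18.58 east, 14.22 north. Direction back to start is (18.58, -14.22): bearing = atan2(18.58, -14.22) mod 360° = 127.42° ≈ 127°.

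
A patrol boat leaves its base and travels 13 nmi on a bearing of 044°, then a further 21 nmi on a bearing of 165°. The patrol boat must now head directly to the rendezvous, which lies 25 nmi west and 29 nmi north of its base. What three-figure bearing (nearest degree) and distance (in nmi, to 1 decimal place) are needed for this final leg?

315°, 56.1 nmi

Leg 1 (044°, 13 nmi): east 13 sin 44° = 9.03, north 13 cos 44° = 9.35
Leg 2 (165°, 21 nmi): east 21 sin 165° = 5.44, north 21 cos 165° = -20.28
Current position: (14.47, -10.93). Target: (-25, 29). Remaining: Δeast = -39.47, Δnorth = 39.93.
Bearing = atan2(-39.47, 39.93) mod 360° = 315.34°; distance = √((-39.47)² + (39.93)²) = 56.144 nmi.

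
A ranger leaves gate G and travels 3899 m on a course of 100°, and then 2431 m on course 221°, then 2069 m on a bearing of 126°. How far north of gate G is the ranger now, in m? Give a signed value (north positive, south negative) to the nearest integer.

Leg 1 (100°, 3899 m): east 3899 sin 100° = 3839.77, north 3899 cos 100° = -677.05
Leg 2 (221°, 2431 m): east 2431 sin 221° = -1594.88, north 2431 cos 221° = -1834.70
Leg 3 (126°, 2069 m): east 2069 sin 126° = 1673.86, north 2069 cos 126° = -1216.13
Net north component: -3727.88 m.

-3728 m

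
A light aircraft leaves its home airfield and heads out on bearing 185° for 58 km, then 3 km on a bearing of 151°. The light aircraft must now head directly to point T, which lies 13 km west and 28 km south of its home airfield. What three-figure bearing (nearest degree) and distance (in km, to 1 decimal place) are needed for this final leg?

344°, 33.7 km

Leg 1 (185°, 58 km): east 58 sin 185° = -5.06, north 58 cos 185° = -57.78
Leg 2 (151°, 3 km): east 3 sin 151° = 1.45, north 3 cos 151° = -2.62
Current position: (-3.60, -60.40). Target: (-13, -28). Remaining: Δeast = -9.40, Δnorth = 32.40.
Bearing = atan2(-9.40, 32.40) mod 360° = 343.82°; distance = √((-9.40)² + (32.40)²) = 33.739 km.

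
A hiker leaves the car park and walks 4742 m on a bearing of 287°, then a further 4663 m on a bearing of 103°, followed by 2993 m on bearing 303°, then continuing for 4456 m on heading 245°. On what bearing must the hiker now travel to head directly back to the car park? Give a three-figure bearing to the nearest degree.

091°

Leg 1 (287°, 4742 m): east 4742 sin 287° = -4534.80, north 4742 cos 287° = 1386.43
Leg 2 (103°, 4663 m): east 4663 sin 103° = 4543.49, north 4663 cos 103° = -1048.95
Leg 3 (303°, 2993 m): east 2993 sin 303° = -2510.14, north 2993 cos 303° = 1630.10
Leg 4 (245°, 4456 m): east 4456 sin 245° = -4038.51, north 4456 cos 245° = -1883.19
Net displacement: -6539.96 east, 84.40 north. Direction back to start is (6539.96, -84.40): bearing = atan2(6539.96, -84.40) mod 360° = 90.74° ≈ 091°.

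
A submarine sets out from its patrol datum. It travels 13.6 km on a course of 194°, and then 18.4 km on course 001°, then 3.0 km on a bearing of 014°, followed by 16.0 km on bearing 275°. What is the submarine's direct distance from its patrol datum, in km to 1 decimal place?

20.5 km

Leg 1 (194°, 13.6 km): east 13.6 sin 194° = -3.29, north 13.6 cos 194° = -13.20
Leg 2 (001°, 18.4 km): east 18.4 sin 1° = 0.32, north 18.4 cos 1° = 18.40
Leg 3 (014°, 3.0 km): east 3.0 sin 14° = 0.73, north 3.0 cos 14° = 2.91
Leg 4 (275°, 16.0 km): east 16.0 sin 275° = -15.94, north 16.0 cos 275° = 1.39
Net: -18.18 east, 9.51 north. Distance = √((-18.18)² + (9.51)²) = 20.518 km.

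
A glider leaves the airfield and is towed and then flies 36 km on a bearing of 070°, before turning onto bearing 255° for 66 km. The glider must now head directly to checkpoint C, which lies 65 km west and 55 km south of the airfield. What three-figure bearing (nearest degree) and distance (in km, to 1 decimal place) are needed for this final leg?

Leg 1 (070°, 36 km): east 36 sin 70° = 33.83, north 36 cos 70° = 12.31
Leg 2 (255°, 66 km): east 66 sin 255° = -63.75, north 66 cos 255° = -17.08
Current position: (-29.92, -4.77). Target: (-65, -55). Remaining: Δeast = -35.08, Δnorth = -50.23.
Bearing = atan2(-35.08, -50.23) mod 360° = 214.93°; distance = √((-35.08)² + (-50.23)²) = 61.266 km.

215°, 61.3 km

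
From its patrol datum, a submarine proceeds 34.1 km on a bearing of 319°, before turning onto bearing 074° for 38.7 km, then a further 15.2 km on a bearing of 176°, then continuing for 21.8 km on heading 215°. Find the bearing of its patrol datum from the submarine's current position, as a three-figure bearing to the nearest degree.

Leg 1 (319°, 34.1 km): east 34.1 sin 319° = -22.37, north 34.1 cos 319° = 25.74
Leg 2 (074°, 38.7 km): east 38.7 sin 74° = 37.20, north 38.7 cos 74° = 10.67
Leg 3 (176°, 15.2 km): east 15.2 sin 176° = 1.06, north 15.2 cos 176° = -15.16
Leg 4 (215°, 21.8 km): east 21.8 sin 215° = -12.50, north 21.8 cos 215° = -17.86
Net displacement: 3.39 east, 3.38 north. Direction back to start is (-3.39, -3.38): bearing = atan2(-3.39, -3.38) mod 360° = 225.03° ≈ 225°.

225°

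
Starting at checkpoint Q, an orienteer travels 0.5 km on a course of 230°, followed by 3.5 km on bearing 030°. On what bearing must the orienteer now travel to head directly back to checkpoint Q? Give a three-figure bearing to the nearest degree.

207°

Leg 1 (230°, 0.5 km): east 0.5 sin 230° = -0.38, north 0.5 cos 230° = -0.32
Leg 2 (030°, 3.5 km): east 3.5 sin 30° = 1.75, north 3.5 cos 30° = 3.03
Net displacement: 1.37 east, 2.71 north. Direction back to start is (-1.37, -2.71): bearing = atan2(-1.37, -2.71) mod 360° = 206.77° ≈ 207°.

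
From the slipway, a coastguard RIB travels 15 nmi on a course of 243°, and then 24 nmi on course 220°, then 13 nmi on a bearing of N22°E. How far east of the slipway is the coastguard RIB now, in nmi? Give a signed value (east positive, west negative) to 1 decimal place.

Leg 1 (243°, 15 nmi): east 15 sin 243° = -13.37, north 15 cos 243° = -6.81
Leg 2 (220°, 24 nmi): east 24 sin 220° = -15.43, north 24 cos 220° = -18.39
Leg 3 (N22°E, 13 nmi): east 13 sin 22° = 4.87, north 13 cos 22° = 12.05
Net east component: -23.92 nmi.

-23.9 nmi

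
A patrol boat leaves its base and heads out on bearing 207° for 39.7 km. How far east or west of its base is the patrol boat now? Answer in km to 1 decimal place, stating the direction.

18.0 km west

Leg 1 (207°, 39.7 km): east 39.7 sin 207° = -18.02, north 39.7 cos 207° = -35.37
Net east component: -18.02 km.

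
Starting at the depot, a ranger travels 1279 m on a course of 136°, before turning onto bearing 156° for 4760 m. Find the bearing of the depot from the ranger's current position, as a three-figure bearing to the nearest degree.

332°

Leg 1 (136°, 1279 m): east 1279 sin 136° = 888.47, north 1279 cos 136° = -920.04
Leg 2 (156°, 4760 m): east 4760 sin 156° = 1936.07, north 4760 cos 156° = -4348.48
Net displacement: 2824.53 east, -5268.51 north. Direction back to start is (-2824.53, 5268.51): bearing = atan2(-2824.53, 5268.51) mod 360° = 331.80° ≈ 332°.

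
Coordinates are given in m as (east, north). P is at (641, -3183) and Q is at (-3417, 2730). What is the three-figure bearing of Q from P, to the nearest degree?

326°

Δeast = -3417 − 641 = -4058.00; Δnorth = 2730 − -3183 = 5913.00.
Bearing = atan2(Δeast, Δnorth) mod 360° = 325.54° ≈ 326°.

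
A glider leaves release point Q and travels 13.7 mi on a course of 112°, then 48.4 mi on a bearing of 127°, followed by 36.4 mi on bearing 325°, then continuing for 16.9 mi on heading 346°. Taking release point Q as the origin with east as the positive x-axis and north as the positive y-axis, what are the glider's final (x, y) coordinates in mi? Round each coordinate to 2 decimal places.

(26.39, 11.96)

Leg 1 (112°, 13.7 mi): east 13.7 sin 112° = 12.70, north 13.7 cos 112° = -5.13
Leg 2 (127°, 48.4 mi): east 48.4 sin 127° = 38.65, north 48.4 cos 127° = -29.13
Leg 3 (325°, 36.4 mi): east 36.4 sin 325° = -20.88, north 36.4 cos 325° = 29.82
Leg 4 (346°, 16.9 mi): east 16.9 sin 346° = -4.09, north 16.9 cos 346° = 16.40
Summing: 26.39 mi east, 11.96 mi north → (26.39, 11.96).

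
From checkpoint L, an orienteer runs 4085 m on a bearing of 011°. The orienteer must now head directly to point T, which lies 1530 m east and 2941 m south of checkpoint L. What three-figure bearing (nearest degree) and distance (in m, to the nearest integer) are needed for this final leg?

174°, 6991 m

Leg 1 (011°, 4085 m): east 4085 sin 11° = 779.45, north 4085 cos 11° = 4009.95
Current position: (779.45, 4009.95). Target: (1530, -2941). Remaining: Δeast = 750.55, Δnorth = -6950.95.
Bearing = atan2(750.55, -6950.95) mod 360° = 173.84°; distance = √((750.55)² + (-6950.95)²) = 6991.351 m.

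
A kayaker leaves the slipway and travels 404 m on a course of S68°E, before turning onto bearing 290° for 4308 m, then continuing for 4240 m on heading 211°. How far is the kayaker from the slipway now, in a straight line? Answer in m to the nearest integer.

Leg 1 (S68°E, 404 m): east 404 sin 112° = 374.58, north 404 cos 112° = -151.34
Leg 2 (290°, 4308 m): east 4308 sin 290° = -4048.20, north 4308 cos 290° = 1473.42
Leg 3 (211°, 4240 m): east 4240 sin 211° = -2183.76, north 4240 cos 211° = -3634.39
Net: -5857.37 east, -2312.31 north. Distance = √((-5857.37)² + (-2312.31)²) = 6297.270 m.

6297 m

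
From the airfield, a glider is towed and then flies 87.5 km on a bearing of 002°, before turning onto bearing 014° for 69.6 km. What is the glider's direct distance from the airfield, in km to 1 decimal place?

156.3 km

Leg 1 (002°, 87.5 km): east 87.5 sin 2° = 3.05, north 87.5 cos 2° = 87.45
Leg 2 (014°, 69.6 km): east 69.6 sin 14° = 16.84, north 69.6 cos 14° = 67.53
Net: 19.89 east, 154.98 north. Distance = √((19.89)² + (154.98)²) = 156.251 km.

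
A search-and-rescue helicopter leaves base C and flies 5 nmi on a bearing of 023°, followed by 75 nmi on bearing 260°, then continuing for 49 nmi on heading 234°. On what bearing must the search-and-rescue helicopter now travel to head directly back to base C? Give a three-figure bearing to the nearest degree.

072°

Leg 1 (023°, 5 nmi): east 5 sin 23° = 1.95, north 5 cos 23° = 4.60
Leg 2 (260°, 75 nmi): east 75 sin 260° = -73.86, north 75 cos 260° = -13.02
Leg 3 (234°, 49 nmi): east 49 sin 234° = -39.64, north 49 cos 234° = -28.80
Net displacement: -111.55 east, -37.22 north. Direction back to start is (111.55, 37.22): bearing = atan2(111.55, 37.22) mod 360° = 71.55° ≈ 072°.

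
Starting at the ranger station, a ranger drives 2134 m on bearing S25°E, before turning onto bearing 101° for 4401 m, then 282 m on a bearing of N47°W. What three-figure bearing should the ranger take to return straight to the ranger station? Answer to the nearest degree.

297°

Leg 1 (S25°E, 2134 m): east 2134 sin 155° = 901.87, north 2134 cos 155° = -1934.06
Leg 2 (101°, 4401 m): east 4401 sin 101° = 4320.14, north 4401 cos 101° = -839.75
Leg 3 (N47°W, 282 m): east 282 sin 313° = -206.24, north 282 cos 313° = 192.32
Net displacement: 5015.77 east, -2581.49 north. Direction back to start is (-5015.77, 2581.49): bearing = atan2(-5015.77, 2581.49) mod 360° = 297.23° ≈ 297°.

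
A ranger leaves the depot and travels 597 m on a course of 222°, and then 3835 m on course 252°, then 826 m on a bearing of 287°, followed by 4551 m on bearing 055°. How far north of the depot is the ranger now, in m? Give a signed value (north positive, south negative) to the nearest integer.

1223 m

Leg 1 (222°, 597 m): east 597 sin 222° = -399.47, north 597 cos 222° = -443.66
Leg 2 (252°, 3835 m): east 3835 sin 252° = -3647.30, north 3835 cos 252° = -1185.08
Leg 3 (287°, 826 m): east 826 sin 287° = -789.91, north 826 cos 287° = 241.50
Leg 4 (055°, 4551 m): east 4551 sin 55° = 3727.96, north 4551 cos 55° = 2610.35
Net north component: 1223.11 m.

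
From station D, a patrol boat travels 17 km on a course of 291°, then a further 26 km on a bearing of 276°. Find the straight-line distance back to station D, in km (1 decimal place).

Leg 1 (291°, 17 km): east 17 sin 291° = -15.87, north 17 cos 291° = 6.09
Leg 2 (276°, 26 km): east 26 sin 276° = -25.86, north 26 cos 276° = 2.72
Net: -41.73 east, 8.81 north. Distance = √((-41.73)² + (8.81)²) = 42.648 km.

42.6 km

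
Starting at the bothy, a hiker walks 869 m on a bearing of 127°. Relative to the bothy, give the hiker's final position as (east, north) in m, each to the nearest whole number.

(694, -523)

Leg 1 (127°, 869 m): east 869 sin 127° = 694.01, north 869 cos 127° = -522.98
Summing: 694.01 m east, -522.98 m north → (694, -523).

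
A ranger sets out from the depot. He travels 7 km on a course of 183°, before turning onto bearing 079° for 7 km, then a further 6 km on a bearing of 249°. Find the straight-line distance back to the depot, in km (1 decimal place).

Leg 1 (183°, 7 km): east 7 sin 183° = -0.37, north 7 cos 183° = -6.99
Leg 2 (079°, 7 km): east 7 sin 79° = 6.87, north 7 cos 79° = 1.34
Leg 3 (249°, 6 km): east 6 sin 249° = -5.60, north 6 cos 249° = -2.15
Net: 0.90 east, -7.80 north. Distance = √((0.90)² + (-7.80)²) = 7.857 km.

7.9 km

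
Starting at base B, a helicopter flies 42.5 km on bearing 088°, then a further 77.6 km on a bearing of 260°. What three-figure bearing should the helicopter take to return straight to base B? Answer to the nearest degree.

Leg 1 (088°, 42.5 km): east 42.5 sin 88° = 42.47, north 42.5 cos 88° = 1.48
Leg 2 (260°, 77.6 km): east 77.6 sin 260° = -76.42, north 77.6 cos 260° = -13.48
Net displacement: -33.95 east, -11.99 north. Direction back to start is (33.95, 11.99): bearing = atan2(33.95, 11.99) mod 360° = 70.54° ≈ 071°.

071°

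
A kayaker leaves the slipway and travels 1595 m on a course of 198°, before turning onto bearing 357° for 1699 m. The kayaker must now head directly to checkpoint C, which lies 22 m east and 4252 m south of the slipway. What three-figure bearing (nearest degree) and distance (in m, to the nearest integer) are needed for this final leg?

172°, 4473 m

Leg 1 (198°, 1595 m): east 1595 sin 198° = -492.88, north 1595 cos 198° = -1516.94
Leg 2 (357°, 1699 m): east 1699 sin 357° = -88.92, north 1699 cos 357° = 1696.67
Current position: (-581.80, 179.74). Target: (22, -4252). Remaining: Δeast = 603.80, Δnorth = -4431.74.
Bearing = atan2(603.80, -4431.74) mod 360° = 172.24°; distance = √((603.80)² + (-4431.74)²) = 4472.680 m.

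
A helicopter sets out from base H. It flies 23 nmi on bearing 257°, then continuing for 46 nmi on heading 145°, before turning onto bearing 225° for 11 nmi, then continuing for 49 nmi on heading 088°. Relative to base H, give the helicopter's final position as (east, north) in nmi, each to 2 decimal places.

(45.17, -48.92)

Leg 1 (257°, 23 nmi): east 23 sin 257° = -22.41, north 23 cos 257° = -5.17
Leg 2 (145°, 46 nmi): east 46 sin 145° = 26.38, north 46 cos 145° = -37.68
Leg 3 (225°, 11 nmi): east 11 sin 225° = -7.78, north 11 cos 225° = -7.78
Leg 4 (088°, 49 nmi): east 49 sin 88° = 48.97, north 49 cos 88° = 1.71
Summing: 45.17 nmi east, -48.92 nmi north → (45.17, -48.92).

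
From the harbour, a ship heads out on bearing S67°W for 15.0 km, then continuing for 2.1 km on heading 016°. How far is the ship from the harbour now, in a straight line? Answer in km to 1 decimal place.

Leg 1 (S67°W, 15.0 km): east 15.0 sin 247° = -13.81, north 15.0 cos 247° = -5.86
Leg 2 (016°, 2.1 km): east 2.1 sin 16° = 0.58, north 2.1 cos 16° = 2.02
Net: -13.23 east, -3.84 north. Distance = √((-13.23)² + (-3.84)²) = 13.775 km.

13.8 km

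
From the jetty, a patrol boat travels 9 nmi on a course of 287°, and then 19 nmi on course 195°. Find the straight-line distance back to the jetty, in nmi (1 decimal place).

20.7 nmi

Leg 1 (287°, 9 nmi): east 9 sin 287° = -8.61, north 9 cos 287° = 2.63
Leg 2 (195°, 19 nmi): east 19 sin 195° = -4.92, north 19 cos 195° = -18.35
Net: -13.52 east, -15.72 north. Distance = √((-13.52)² + (-15.72)²) = 20.738 nmi.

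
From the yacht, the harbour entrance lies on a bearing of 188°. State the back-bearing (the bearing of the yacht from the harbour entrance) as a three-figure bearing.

Back-bearing = 188° − 180° = 008°.

008°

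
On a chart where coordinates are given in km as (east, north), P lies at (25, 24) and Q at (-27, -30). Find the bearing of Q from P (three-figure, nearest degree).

224°

Δeast = -27 − 25 = -52.00; Δnorth = -30 − 24 = -54.00.
Bearing = atan2(Δeast, Δnorth) mod 360° = 223.92° ≈ 224°.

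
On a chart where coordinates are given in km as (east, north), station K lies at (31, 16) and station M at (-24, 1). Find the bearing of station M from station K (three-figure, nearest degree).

255°

Δeast = -24 − 31 = -55.00; Δnorth = 1 − 16 = -15.00.
Bearing = atan2(Δeast, Δnorth) mod 360° = 254.74° ≈ 255°.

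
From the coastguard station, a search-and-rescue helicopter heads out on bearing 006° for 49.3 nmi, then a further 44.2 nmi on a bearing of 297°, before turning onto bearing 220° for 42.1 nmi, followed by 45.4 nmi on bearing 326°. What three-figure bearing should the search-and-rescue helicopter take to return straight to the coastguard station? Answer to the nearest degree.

131°

Leg 1 (006°, 49.3 nmi): east 49.3 sin 6° = 5.15, north 49.3 cos 6° = 49.03
Leg 2 (297°, 44.2 nmi): east 44.2 sin 297° = -39.38, north 44.2 cos 297° = 20.07
Leg 3 (220°, 42.1 nmi): east 42.1 sin 220° = -27.06, north 42.1 cos 220° = -32.25
Leg 4 (326°, 45.4 nmi): east 45.4 sin 326° = -25.39, north 45.4 cos 326° = 37.64
Net displacement: -86.68 east, 74.48 north. Direction back to start is (86.68, -74.48): bearing = atan2(86.68, -74.48) mod 360° = 130.67° ≈ 131°.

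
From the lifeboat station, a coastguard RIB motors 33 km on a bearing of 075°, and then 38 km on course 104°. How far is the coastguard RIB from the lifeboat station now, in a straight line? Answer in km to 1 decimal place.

68.7 km

Leg 1 (075°, 33 km): east 33 sin 75° = 31.88, north 33 cos 75° = 8.54
Leg 2 (104°, 38 km): east 38 sin 104° = 36.87, north 38 cos 104° = -9.19
Net: 68.75 east, -0.65 north. Distance = √((68.75)² + (-0.65)²) = 68.750 km.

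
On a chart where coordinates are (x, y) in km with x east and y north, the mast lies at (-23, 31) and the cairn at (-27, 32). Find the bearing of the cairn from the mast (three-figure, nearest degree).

284°

Δeast = -27 − -23 = -4.00; Δnorth = 32 − 31 = 1.00.
Bearing = atan2(Δeast, Δnorth) mod 360° = 284.04° ≈ 284°.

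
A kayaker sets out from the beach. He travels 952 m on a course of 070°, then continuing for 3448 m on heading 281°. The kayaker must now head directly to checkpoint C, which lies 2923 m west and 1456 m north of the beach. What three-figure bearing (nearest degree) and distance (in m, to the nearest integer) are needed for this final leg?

Leg 1 (070°, 952 m): east 952 sin 70° = 894.59, north 952 cos 70° = 325.60
Leg 2 (281°, 3448 m): east 3448 sin 281° = -3384.65, north 3448 cos 281° = 657.91
Current position: (-2490.06, 983.51). Target: (-2923, 1456). Remaining: Δeast = -432.94, Δnorth = 472.49.
Bearing = atan2(-432.94, 472.49) mod 360° = 317.50°; distance = √((-432.94)² + (472.49)²) = 640.842 m.

318°, 641 m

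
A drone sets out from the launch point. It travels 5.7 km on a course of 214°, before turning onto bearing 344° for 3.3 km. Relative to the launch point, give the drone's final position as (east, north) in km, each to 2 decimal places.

(-4.10, -1.55)

Leg 1 (214°, 5.7 km): east 5.7 sin 214° = -3.19, north 5.7 cos 214° = -4.73
Leg 2 (344°, 3.3 km): east 3.3 sin 344° = -0.91, north 3.3 cos 344° = 3.17
Summing: -4.10 km east, -1.55 km north → (-4.10, -1.55).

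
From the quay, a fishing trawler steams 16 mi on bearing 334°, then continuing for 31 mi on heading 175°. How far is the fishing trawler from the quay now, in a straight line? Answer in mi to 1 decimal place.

17.1 mi

Leg 1 (334°, 16 mi): east 16 sin 334° = -7.01, north 16 cos 334° = 14.38
Leg 2 (175°, 31 mi): east 31 sin 175° = 2.70, north 31 cos 175° = -30.88
Net: -4.31 east, -16.50 north. Distance = √((-4.31)² + (-16.50)²) = 17.055 mi.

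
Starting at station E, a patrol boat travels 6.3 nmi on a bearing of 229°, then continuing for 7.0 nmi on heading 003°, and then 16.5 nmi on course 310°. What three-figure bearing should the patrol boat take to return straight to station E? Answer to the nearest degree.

128°

Leg 1 (229°, 6.3 nmi): east 6.3 sin 229° = -4.75, north 6.3 cos 229° = -4.13
Leg 2 (003°, 7.0 nmi): east 7.0 sin 3° = 0.37, north 7.0 cos 3° = 6.99
Leg 3 (310°, 16.5 nmi): east 16.5 sin 310° = -12.64, north 16.5 cos 310° = 10.61
Net displacement: -17.03 east, 13.46 north. Direction back to start is (17.03, -13.46): bearing = atan2(17.03, -13.46) mod 360° = 128.33° ≈ 128°.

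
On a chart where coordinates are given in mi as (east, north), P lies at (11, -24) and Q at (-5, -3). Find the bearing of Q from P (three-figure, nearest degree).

Δeast = -5 − 11 = -16.00; Δnorth = -3 − -24 = 21.00.
Bearing = atan2(Δeast, Δnorth) mod 360° = 322.70° ≈ 323°.

323°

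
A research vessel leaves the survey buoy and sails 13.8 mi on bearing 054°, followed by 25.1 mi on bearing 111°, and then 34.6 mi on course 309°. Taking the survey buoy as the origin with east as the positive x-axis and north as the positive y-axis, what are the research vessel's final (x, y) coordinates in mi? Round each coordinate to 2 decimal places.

Leg 1 (054°, 13.8 mi): east 13.8 sin 54° = 11.16, north 13.8 cos 54° = 8.11
Leg 2 (111°, 25.1 mi): east 25.1 sin 111° = 23.43, north 25.1 cos 111° = -9.00
Leg 3 (309°, 34.6 mi): east 34.6 sin 309° = -26.89, north 34.6 cos 309° = 21.77
Summing: 7.71 mi east, 20.89 mi north → (7.71, 20.89).

(7.71, 20.89)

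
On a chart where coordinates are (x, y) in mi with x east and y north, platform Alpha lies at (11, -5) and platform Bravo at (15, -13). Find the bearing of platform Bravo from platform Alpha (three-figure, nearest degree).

Δeast = 15 − 11 = 4.00; Δnorth = -13 − -5 = -8.00.
Bearing = atan2(Δeast, Δnorth) mod 360° = 153.43° ≈ 153°.

153°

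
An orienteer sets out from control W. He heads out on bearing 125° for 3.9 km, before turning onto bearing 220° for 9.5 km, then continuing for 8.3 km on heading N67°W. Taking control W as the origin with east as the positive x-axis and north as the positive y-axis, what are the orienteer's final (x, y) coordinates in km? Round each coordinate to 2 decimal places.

Leg 1 (125°, 3.9 km): east 3.9 sin 125° = 3.19, north 3.9 cos 125° = -2.24
Leg 2 (220°, 9.5 km): east 9.5 sin 220° = -6.11, north 9.5 cos 220° = -7.28
Leg 3 (N67°W, 8.3 km): east 8.3 sin 293° = -7.64, north 8.3 cos 293° = 3.24
Summing: -10.55 km east, -6.27 km north → (-10.55, -6.27).

(-10.55, -6.27)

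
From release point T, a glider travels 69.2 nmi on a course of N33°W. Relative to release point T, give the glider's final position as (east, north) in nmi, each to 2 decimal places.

Leg 1 (N33°W, 69.2 nmi): east 69.2 sin 327° = -37.69, north 69.2 cos 327° = 58.04
Summing: -37.69 nmi east, 58.04 nmi north → (-37.69, 58.04).

(-37.69, 58.04)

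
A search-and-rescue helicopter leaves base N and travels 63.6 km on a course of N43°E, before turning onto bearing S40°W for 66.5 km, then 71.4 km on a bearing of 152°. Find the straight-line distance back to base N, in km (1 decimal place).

Leg 1 (N43°E, 63.6 km): east 63.6 sin 43° = 43.38, north 63.6 cos 43° = 46.51
Leg 2 (S40°W, 66.5 km): east 66.5 sin 220° = -42.75, north 66.5 cos 220° = -50.94
Leg 3 (152°, 71.4 km): east 71.4 sin 152° = 33.52, north 71.4 cos 152° = -63.04
Net: 34.15 east, -67.47 north. Distance = √((34.15)² + (-67.47)²) = 75.621 km.

75.6 km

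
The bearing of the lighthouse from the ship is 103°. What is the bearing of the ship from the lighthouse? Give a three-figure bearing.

283°

Back-bearing = 103° + 180° = 283°.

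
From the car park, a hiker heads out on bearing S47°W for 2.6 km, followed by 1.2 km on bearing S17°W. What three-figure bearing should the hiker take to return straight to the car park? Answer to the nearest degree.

038°

Leg 1 (S47°W, 2.6 km): east 2.6 sin 227° = -1.90, north 2.6 cos 227° = -1.77
Leg 2 (S17°W, 1.2 km): east 1.2 sin 197° = -0.35, north 1.2 cos 197° = -1.15
Net displacement: -2.25 east, -2.92 north. Direction back to start is (2.25, 2.92): bearing = atan2(2.25, 2.92) mod 360° = 37.64° ≈ 038°.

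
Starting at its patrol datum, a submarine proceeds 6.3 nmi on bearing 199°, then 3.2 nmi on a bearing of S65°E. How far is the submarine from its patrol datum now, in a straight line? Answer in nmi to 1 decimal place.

Leg 1 (199°, 6.3 nmi): east 6.3 sin 199° = -2.05, north 6.3 cos 199° = -5.96
Leg 2 (S65°E, 3.2 nmi): east 3.2 sin 115° = 2.90, north 3.2 cos 115° = -1.35
Net: 0.85 east, -7.31 north. Distance = √((0.85)² + (-7.31)²) = 7.358 nmi.

7.4 nmi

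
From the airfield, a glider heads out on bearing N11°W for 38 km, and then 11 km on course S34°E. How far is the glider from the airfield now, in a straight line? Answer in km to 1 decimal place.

Leg 1 (N11°W, 38 km): east 38 sin 349° = -7.25, north 38 cos 349° = 37.30
Leg 2 (S34°E, 11 km): east 11 sin 146° = 6.15, north 11 cos 146° = -9.12
Net: -1.10 east, 28.18 north. Distance = √((-1.10)² + (28.18)²) = 28.204 km.

28.2 km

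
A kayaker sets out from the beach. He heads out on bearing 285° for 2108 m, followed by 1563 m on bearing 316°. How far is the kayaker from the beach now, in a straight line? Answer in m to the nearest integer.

Leg 1 (285°, 2108 m): east 2108 sin 285° = -2036.17, north 2108 cos 285° = 545.59
Leg 2 (316°, 1563 m): east 1563 sin 316° = -1085.75, north 1563 cos 316° = 1124.33
Net: -3121.92 east, 1669.92 north. Distance = √((-3121.92)² + (1669.92)²) = 3540.484 m.

3540 m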